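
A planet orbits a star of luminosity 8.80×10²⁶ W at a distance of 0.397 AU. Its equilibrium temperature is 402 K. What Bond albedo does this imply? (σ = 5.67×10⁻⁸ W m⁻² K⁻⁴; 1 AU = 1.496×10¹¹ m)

A ≈ 0.70

d = 0.397 AU = 5.94×10¹⁰ m.
Flux: S = L/(4πd²) = 8.80×10²⁶/(4π×(5.94×10¹⁰)²) = 1.99×10⁴ W m⁻².
From T_eq⁴ = S(1−A)/(4σ): 1−A = 4σT_eq⁴/S.
1−A = 4 × 5.67×10⁻⁸ × (402)⁴ / 1.99×10⁴ = 0.298.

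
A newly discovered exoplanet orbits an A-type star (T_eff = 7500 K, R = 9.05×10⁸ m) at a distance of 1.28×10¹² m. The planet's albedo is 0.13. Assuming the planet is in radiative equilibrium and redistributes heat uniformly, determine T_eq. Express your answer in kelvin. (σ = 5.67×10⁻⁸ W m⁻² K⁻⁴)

T_eq ≈ 136 K

L = 4πR_⋆²σT_⋆⁴ = 4π(9.05×10⁸)² × 5.67×10⁻⁸ × (7500)⁴ = 1.85×10²⁷ W.
S = L/(4πd²) = 89.7 W m⁻².
Energy balance: absorbed = emitted ⇒ πR²·S(1−A) = 4πR²·σT_eq⁴, so T_eq⁴ = S(1−A)/(4σ).
T_eq = [89.7 × 0.87 / (4 × 5.67×10⁻⁸)]^(1/4) = (3.44×10⁸)^(1/4) = 136 K.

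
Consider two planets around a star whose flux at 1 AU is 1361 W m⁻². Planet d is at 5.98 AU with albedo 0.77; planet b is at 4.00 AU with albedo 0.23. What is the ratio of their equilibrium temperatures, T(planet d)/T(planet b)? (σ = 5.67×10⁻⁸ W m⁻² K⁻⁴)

T₁/T₂ ≈ 0.605

T_eq = [S₀(1−A)/(4σd²)]^(1/4), so T ∝ (1−A)^(1/4) / √d.
T₁ = [1361×0.23/(4×5.67×10⁻⁸×5.98²)]^(1/4) = 78.82 K.
T₂ = [1361×0.77/(4×5.67×10⁻⁸×4.00²)]^(1/4) = 130.36 K.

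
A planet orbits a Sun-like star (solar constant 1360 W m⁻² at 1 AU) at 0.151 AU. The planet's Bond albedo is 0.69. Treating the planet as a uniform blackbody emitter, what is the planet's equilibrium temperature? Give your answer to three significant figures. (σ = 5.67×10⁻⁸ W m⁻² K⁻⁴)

T_eq ≈ 534 K

Flux at 0.151 AU: S = 1360/0.151² = 5.96×10⁴ W m⁻².
Energy balance: absorbed = emitted ⇒ πR²·S(1−A) = 4πR²·σT_eq⁴, so T_eq⁴ = S(1−A)/(4σ).
T_eq = [5.96×10⁴ × 0.31 / (4 × 5.67×10⁻⁸)]^(1/4) = (8.15×10¹⁰)^(1/4) = 534 K.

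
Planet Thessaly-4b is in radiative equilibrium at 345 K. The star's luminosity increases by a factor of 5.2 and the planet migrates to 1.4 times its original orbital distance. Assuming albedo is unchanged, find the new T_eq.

T_eq ≈ 440 K

T_eq ∝ L^(1/4) · d^(−1/2).
T′ = 345 × 5.2^(1/4) / 1.4^(1/2) = 440 K.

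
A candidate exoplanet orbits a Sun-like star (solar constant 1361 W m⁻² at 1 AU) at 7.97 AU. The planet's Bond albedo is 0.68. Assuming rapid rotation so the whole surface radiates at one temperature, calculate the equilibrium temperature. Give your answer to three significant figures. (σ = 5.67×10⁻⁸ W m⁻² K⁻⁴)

T_eq ≈ 74.2 K

Flux at 7.97 AU: S = 1361/7.97² = 21.4 W m⁻².
Energy balance: absorbed = emitted ⇒ πR²·S(1−A) = 4πR²·σT_eq⁴, so T_eq⁴ = S(1−A)/(4σ).
T_eq = [21.4 × 0.32 / (4 × 5.67×10⁻⁸)]^(1/4) = (3.02×10⁷)^(1/4) = 74.2 K.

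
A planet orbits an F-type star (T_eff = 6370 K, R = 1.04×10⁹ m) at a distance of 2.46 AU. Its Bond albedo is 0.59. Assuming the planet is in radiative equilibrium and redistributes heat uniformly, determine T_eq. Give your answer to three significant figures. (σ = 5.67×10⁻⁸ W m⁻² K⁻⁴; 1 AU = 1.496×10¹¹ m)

d = 2.46 AU = 3.68×10¹¹ m.
L = 4πR_⋆²σT_⋆⁴ = 4π(1.04×10⁹)² × 5.67×10⁻⁸ × (6370)⁴ = 1.27×10²⁷ W.
S = L/(4πd²) = 746 W m⁻².
Energy balance: absorbed = emitted ⇒ πR²·S(1−A) = 4πR²·σT_eq⁴, so T_eq⁴ = S(1−A)/(4σ).
T_eq = [746 × 0.41 / (4 × 5.67×10⁻⁸)]^(1/4) = (1.35×10⁹)^(1/4) = 192 K.

T_eq ≈ 192 K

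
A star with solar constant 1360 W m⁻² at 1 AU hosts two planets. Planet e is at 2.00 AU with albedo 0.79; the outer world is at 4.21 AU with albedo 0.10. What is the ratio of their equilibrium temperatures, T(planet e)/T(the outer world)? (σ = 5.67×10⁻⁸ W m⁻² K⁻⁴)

T₁/T₂ ≈ 1.008

T_eq = [S₀(1−A)/(4σd²)]^(1/4), so T ∝ (1−A)^(1/4) / √d.
T₁ = [1360×0.21/(4×5.67×10⁻⁸×2.00²)]^(1/4) = 133.20 K.
T₂ = [1360×0.90/(4×5.67×10⁻⁸×4.21²)]^(1/4) = 132.10 K.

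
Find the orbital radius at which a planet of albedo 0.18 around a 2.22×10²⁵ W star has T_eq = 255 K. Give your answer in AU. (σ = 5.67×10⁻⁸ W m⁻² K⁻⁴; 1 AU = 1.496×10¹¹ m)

d ≈ 0.260 AU

From T_eq⁴ = L(1−A)/(16πσd²): d = √[L(1−A)/(16πσT_eq⁴)].
d = √[2.22×10²⁵ × 0.82 / (16π × 5.67×10⁻⁸ × (255)⁴)] = 3.89×10¹⁰ m = 0.260 AU.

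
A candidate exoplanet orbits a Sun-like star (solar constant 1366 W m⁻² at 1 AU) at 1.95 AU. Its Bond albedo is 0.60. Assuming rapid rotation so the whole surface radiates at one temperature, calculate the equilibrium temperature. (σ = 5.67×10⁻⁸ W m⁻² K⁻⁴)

Flux at 1.95 AU: S = 1366/1.95² = 359 W m⁻².
Energy balance: absorbed = emitted ⇒ πR²·S(1−A) = 4πR²·σT_eq⁴, so T_eq⁴ = S(1−A)/(4σ).
T_eq = [359 × 0.40 / (4 × 5.67×10⁻⁸)]^(1/4) = (6.34×10⁸)^(1/4) = 159 K.

T_eq ≈ 159 K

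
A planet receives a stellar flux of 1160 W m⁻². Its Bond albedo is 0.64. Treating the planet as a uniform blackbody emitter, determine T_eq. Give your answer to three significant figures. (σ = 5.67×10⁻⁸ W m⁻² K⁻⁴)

Energy balance: absorbed = emitted ⇒ πR²·S(1−A) = 4πR²·σT_eq⁴, so T_eq⁴ = S(1−A)/(4σ).
T_eq = [1160 × 0.36 / (4 × 5.67×10⁻⁸)]^(1/4) = (1.84×10⁹)^(1/4) = 207 K.

T_eq ≈ 207 K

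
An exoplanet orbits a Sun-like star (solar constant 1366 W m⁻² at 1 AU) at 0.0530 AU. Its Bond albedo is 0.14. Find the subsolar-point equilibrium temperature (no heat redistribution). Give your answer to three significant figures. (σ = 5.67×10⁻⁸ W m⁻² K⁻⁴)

Flux at 0.0530 AU: S = 1366/0.0530² = 4.86×10⁵ W m⁻².
At the subsolar point the surface absorbs S(1−A) and emits σT⁴ per unit area — no factor of 4, since only the local patch is in balance.
T = [4.86×10⁵ × 0.86 / 5.67×10⁻⁸]^(1/4) = (7.38×10¹²)^(1/4) = 1650 K.

T_ss ≈ 1650 K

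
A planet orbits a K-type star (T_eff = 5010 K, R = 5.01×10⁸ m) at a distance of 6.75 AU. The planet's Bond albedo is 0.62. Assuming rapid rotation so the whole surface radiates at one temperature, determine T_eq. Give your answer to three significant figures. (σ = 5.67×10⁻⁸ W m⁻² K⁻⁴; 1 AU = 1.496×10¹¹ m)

d = 6.75 AU = 1.01×10¹² m.
L = 4πR_⋆²σT_⋆⁴ = 4π(5.01×10⁸)² × 5.67×10⁻⁸ × (5010)⁴ = 1.13×10²⁶ W.
S = L/(4πd²) = 8.79 W m⁻².
Energy balance: absorbed = emitted ⇒ πR²·S(1−A) = 4πR²·σT_eq⁴, so T_eq⁴ = S(1−A)/(4σ).
T_eq = [8.79 × 0.38 / (4 × 5.67×10⁻⁸)]^(1/4) = (1.47×10⁷)^(1/4) = 62.0 K.

T_eq ≈ 62.0 K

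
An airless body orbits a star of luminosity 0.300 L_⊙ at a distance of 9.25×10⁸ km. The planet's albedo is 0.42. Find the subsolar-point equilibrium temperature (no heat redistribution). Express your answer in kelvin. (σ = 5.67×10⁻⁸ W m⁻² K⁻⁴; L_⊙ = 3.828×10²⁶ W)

d = 9.25×10⁸ km = 9.25×10¹¹ m.
L = 0.300 × 3.828×10²⁶ = 1.15×10²⁶ W.
Flux: S = L/(4πd²) = 1.15×10²⁶/(4π×(9.25×10¹¹)²) = 10.7 W m⁻².
At the subsolar point the surface absorbs S(1−A) and emits σT⁴ per unit area — no factor of 4, since only the local patch is in balance.
T = [10.7 × 0.58 / 5.67×10⁻⁸]^(1/4) = (1.09×10⁸)^(1/4) = 102 K.

T_ss ≈ 102 K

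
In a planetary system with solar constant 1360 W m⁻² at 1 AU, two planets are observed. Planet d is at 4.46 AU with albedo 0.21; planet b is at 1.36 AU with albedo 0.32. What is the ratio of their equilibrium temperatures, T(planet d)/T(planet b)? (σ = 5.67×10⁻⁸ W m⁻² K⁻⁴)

T₁/T₂ ≈ 0.573

T_eq = [S₀(1−A)/(4σd²)]^(1/4), so T ∝ (1−A)^(1/4) / √d.
T₁ = [1360×0.79/(4×5.67×10⁻⁸×4.46²)]^(1/4) = 124.23 K.
T₂ = [1360×0.68/(4×5.67×10⁻⁸×1.36²)]^(1/4) = 216.69 K.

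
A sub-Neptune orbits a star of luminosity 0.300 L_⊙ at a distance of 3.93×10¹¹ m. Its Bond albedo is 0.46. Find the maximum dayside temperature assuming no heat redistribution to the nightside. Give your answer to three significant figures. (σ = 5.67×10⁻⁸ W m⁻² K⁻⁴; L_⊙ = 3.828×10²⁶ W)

L = 0.300 × 3.828×10²⁶ = 1.15×10²⁶ W.
Flux: S = L/(4πd²) = 1.15×10²⁶/(4π×(3.93×10¹¹)²) = 59.2 W m⁻².
With no redistribution each surface element balances locally: S(1−A) = σT⁴.
T = [59.2 × 0.54 / 5.67×10⁻⁸]^(1/4) = (5.64×10⁸)^(1/4) = 154 K.

T_ss ≈ 154 K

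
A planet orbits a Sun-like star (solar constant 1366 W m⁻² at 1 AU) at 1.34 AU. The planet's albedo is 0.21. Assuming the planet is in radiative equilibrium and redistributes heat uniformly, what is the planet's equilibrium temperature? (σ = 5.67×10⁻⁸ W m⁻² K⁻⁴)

T_eq ≈ 227 K

Flux at 1.34 AU: S = 1366/1.34² = 761 W m⁻².
Energy balance: absorbed = emitted ⇒ πR²·S(1−A) = 4πR²·σT_eq⁴, so T_eq⁴ = S(1−A)/(4σ).
T_eq = [761 × 0.79 / (4 × 5.67×10⁻⁸)]^(1/4) = (2.65×10⁹)^(1/4) = 227 K.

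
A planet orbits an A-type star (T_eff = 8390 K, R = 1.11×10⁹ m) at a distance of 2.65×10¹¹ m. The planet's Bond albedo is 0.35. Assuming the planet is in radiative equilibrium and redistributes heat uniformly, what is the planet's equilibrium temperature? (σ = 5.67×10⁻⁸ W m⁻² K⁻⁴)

T_eq ≈ 345 K

L = 4πR_⋆²σT_⋆⁴ = 4π(1.11×10⁹)² × 5.67×10⁻⁸ × (8390)⁴ = 4.35×10²⁷ W.
S = L/(4πd²) = 4930 W m⁻².
Energy balance: absorbed = emitted ⇒ πR²·S(1−A) = 4πR²·σT_eq⁴, so T_eq⁴ = S(1−A)/(4σ).
T_eq = [4930 × 0.65 / (4 × 5.67×10⁻⁸)]^(1/4) = (1.41×10¹⁰)^(1/4) = 345 K.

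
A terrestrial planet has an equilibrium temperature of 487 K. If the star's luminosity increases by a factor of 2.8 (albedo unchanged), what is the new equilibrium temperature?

T_eq ≈ 630 K

T_eq ∝ L^(1/4) · d^(−1/2).
T′ = 487 × 2.8^(1/4) = 630 K.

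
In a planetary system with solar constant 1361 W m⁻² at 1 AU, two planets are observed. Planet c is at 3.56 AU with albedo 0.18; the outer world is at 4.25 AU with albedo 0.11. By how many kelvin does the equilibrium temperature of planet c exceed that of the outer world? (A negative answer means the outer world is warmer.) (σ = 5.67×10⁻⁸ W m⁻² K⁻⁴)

ΔT ≈ 9.2 K

T_eq = [S₀(1−A)/(4σd²)]^(1/4), so T ∝ (1−A)^(1/4) / √d.
T₁ = [1361×0.82/(4×5.67×10⁻⁸×3.56²)]^(1/4) = 140.37 K.
T₂ = [1361×0.89/(4×5.67×10⁻⁸×4.25²)]^(1/4) = 131.13 K.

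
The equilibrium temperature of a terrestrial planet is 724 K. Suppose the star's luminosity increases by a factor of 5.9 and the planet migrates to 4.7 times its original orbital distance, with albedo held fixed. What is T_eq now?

T_eq ∝ L^(1/4) · d^(−1/2).
T′ = 724 × 5.9^(1/4) / 4.7^(1/2) = 520 K.

T_eq ≈ 520 K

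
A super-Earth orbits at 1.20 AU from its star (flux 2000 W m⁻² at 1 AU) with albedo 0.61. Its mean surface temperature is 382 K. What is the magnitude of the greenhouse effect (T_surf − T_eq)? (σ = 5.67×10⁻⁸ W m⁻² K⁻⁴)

ΔT ≈ 160.9 K

S = 2000/1.20² = 1389 W m⁻².
T_eq = [S(1−A)/(4σ)]^(1/4) = [1389×0.39/(4×5.67×10⁻⁸)]^(1/4) = 221.1 K.
ΔT = T_surf − T_eq = 382 − 221.1.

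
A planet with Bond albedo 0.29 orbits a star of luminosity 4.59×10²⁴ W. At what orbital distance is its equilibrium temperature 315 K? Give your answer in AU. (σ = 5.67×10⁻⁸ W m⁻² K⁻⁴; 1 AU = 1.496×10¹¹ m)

d ≈ 0.0720 AU

From T_eq⁴ = L(1−A)/(16πσd²): d = √[L(1−A)/(16πσT_eq⁴)].
d = √[4.59×10²⁴ × 0.71 / (16π × 5.67×10⁻⁸ × (315)⁴)] = 1.08×10¹⁰ m = 0.0720 AU.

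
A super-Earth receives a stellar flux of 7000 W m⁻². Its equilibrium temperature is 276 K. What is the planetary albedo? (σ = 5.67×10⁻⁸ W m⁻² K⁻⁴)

A ≈ 0.81

From T_eq⁴ = S(1−A)/(4σ): 1−A = 4σT_eq⁴/S.
1−A = 4 × 5.67×10⁻⁸ × (276)⁴ / 7000 = 0.188.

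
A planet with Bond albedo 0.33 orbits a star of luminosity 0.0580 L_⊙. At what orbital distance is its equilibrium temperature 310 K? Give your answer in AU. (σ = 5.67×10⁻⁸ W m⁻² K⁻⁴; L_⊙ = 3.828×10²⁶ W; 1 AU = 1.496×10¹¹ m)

L = 0.0580 × 3.828×10²⁶ = 2.22×10²⁵ W.
From T_eq⁴ = L(1−A)/(16πσd²): d = √[L(1−A)/(16πσT_eq⁴)].
d = √[2.22×10²⁵ × 0.67 / (16π × 5.67×10⁻⁸ × (310)⁴)] = 2.38×10¹⁰ m = 0.159 AU.

d ≈ 0.159 AU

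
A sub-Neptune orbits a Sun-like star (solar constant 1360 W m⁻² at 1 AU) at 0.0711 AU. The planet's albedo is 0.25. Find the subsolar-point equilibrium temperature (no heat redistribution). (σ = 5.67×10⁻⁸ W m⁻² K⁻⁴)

T_ss ≈ 1370 K

Flux at 0.0711 AU: S = 1360/0.0711² = 2.69×10⁵ W m⁻².
At the subsolar point the surface absorbs S(1−A) and emits σT⁴ per unit area — no factor of 4, since only the local patch is in balance.
T = [2.69×10⁵ × 0.75 / 5.67×10⁻⁸]^(1/4) = (3.56×10¹²)^(1/4) = 1370 K.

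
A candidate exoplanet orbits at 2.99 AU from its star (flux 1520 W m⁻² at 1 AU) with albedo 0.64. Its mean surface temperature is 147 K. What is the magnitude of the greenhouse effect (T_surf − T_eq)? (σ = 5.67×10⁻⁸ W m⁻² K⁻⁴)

ΔT ≈ 18.8 K

S = 1520/2.99² = 170.0 W m⁻².
T_eq = [S(1−A)/(4σ)]^(1/4) = [170.0×0.36/(4×5.67×10⁻⁸)]^(1/4) = 128.2 K.
ΔT = T_surf − T_eq = 147 − 128.2.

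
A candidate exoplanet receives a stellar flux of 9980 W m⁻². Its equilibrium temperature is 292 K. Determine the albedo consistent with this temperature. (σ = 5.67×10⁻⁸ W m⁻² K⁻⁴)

From T_eq⁴ = S(1−A)/(4σ): 1−A = 4σT_eq⁴/S.
1−A = 4 × 5.67×10⁻⁸ × (292)⁴ / 9980 = 0.165.

A ≈ 0.83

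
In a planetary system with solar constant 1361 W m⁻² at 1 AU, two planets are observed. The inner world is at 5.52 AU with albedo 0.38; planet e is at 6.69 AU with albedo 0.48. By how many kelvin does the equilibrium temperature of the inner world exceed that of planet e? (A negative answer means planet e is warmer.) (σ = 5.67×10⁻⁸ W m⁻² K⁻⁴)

ΔT ≈ 13.7 K

T_eq = [S₀(1−A)/(4σd²)]^(1/4), so T ∝ (1−A)^(1/4) / √d.
T₁ = [1361×0.62/(4×5.67×10⁻⁸×5.52²)]^(1/4) = 105.12 K.
T₂ = [1361×0.52/(4×5.67×10⁻⁸×6.69²)]^(1/4) = 91.38 K.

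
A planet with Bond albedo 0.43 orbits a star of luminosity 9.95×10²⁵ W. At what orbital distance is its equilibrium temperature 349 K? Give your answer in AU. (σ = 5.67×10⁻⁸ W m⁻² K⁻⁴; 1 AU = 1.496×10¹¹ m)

From T_eq⁴ = L(1−A)/(16πσd²): d = √[L(1−A)/(16πσT_eq⁴)].
d = √[9.95×10²⁵ × 0.57 / (16π × 5.67×10⁻⁸ × (349)⁴)] = 3.66×10¹⁰ m = 0.245 AU.

d ≈ 0.245 AU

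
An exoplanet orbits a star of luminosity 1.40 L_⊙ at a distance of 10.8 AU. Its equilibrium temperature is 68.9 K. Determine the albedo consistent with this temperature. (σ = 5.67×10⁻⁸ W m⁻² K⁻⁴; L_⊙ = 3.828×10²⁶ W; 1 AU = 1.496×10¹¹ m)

d = 10.8 AU = 1.62×10¹² m.
L = 1.40 × 3.828×10²⁶ = 5.36×10²⁶ W.
Flux: S = L/(4πd²) = 5.36×10²⁶/(4π×(1.62×10¹²)²) = 16.3 W m⁻².
From T_eq⁴ = S(1−A)/(4σ): 1−A = 4σT_eq⁴/S.
1−A = 4 × 5.67×10⁻⁸ × (68.9)⁴ / 16.3 = 0.313.

A ≈ 0.69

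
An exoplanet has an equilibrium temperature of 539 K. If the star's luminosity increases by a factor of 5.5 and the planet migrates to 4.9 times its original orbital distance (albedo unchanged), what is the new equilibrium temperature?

T_eq ∝ L^(1/4) · d^(−1/2).
T′ = 539 × 5.5^(1/4) / 4.9^(1/2) = 373 K.

T_eq ≈ 373 K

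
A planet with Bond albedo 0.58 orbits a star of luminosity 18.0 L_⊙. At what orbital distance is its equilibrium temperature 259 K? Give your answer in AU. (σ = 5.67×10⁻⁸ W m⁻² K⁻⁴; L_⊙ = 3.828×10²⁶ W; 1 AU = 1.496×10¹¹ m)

L = 18.0 × 3.828×10²⁶ = 6.89×10²⁷ W.
From T_eq⁴ = L(1−A)/(16πσd²): d = √[L(1−A)/(16πσT_eq⁴)].
d = √[6.89×10²⁷ × 0.42 / (16π × 5.67×10⁻⁸ × (259)⁴)] = 4.75×10¹¹ m = 3.18 AU.

d ≈ 3.18 AU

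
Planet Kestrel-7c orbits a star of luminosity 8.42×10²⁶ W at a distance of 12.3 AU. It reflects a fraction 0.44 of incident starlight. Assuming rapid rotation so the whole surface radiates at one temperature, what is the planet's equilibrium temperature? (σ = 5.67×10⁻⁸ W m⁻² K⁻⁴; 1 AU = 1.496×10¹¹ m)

T_eq ≈ 83.6 K

d = 12.3 AU = 1.84×10¹² m.
Flux: S = L/(4πd²) = 8.42×10²⁶/(4π×(1.84×10¹²)²) = 19.8 W m⁻².
Energy balance: absorbed = emitted ⇒ πR²·S(1−A) = 4πR²·σT_eq⁴, so T_eq⁴ = S(1−A)/(4σ).
T_eq = [19.8 × 0.56 / (4 × 5.67×10⁻⁸)]^(1/4) = (4.89×10⁷)^(1/4) = 83.6 K.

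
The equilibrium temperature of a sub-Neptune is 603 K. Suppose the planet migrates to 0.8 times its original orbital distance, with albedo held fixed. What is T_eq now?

T_eq ≈ 674 K

T_eq ∝ L^(1/4) · d^(−1/2).
T′ = 603 / 0.8^(1/2) = 674 K.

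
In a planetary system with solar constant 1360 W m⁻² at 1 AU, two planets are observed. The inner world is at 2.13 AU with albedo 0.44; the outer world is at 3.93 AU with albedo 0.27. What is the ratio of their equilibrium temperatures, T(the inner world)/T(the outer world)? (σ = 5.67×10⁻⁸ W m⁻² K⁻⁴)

T₁/T₂ ≈ 1.271

T_eq = [S₀(1−A)/(4σd²)]^(1/4), so T ∝ (1−A)^(1/4) / √d.
T₁ = [1360×0.56/(4×5.67×10⁻⁸×2.13²)]^(1/4) = 164.94 K.
T₂ = [1360×0.73/(4×5.67×10⁻⁸×3.93²)]^(1/4) = 129.75 K.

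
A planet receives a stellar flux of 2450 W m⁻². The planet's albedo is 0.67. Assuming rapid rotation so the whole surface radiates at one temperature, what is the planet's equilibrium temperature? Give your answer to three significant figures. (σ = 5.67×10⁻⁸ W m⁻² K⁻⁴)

T_eq ≈ 244 K

Energy balance: absorbed = emitted ⇒ πR²·S(1−A) = 4πR²·σT_eq⁴, so T_eq⁴ = S(1−A)/(4σ).
T_eq = [2450 × 0.33 / (4 × 5.67×10⁻⁸)]^(1/4) = (3.56×10⁹)^(1/4) = 244 K.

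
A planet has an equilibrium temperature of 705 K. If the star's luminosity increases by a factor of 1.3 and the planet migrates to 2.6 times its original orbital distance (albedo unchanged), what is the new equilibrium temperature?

T_eq ≈ 467 K

T_eq ∝ L^(1/4) · d^(−1/2).
T′ = 705 × 1.3^(1/4) / 2.6^(1/2) = 467 K.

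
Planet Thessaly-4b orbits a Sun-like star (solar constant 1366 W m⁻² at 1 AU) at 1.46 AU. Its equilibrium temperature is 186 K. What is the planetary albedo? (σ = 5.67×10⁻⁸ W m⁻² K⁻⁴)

Flux at 1.46 AU: S = 1366/1.46² = 641 W m⁻².
From T_eq⁴ = S(1−A)/(4σ): 1−A = 4σT_eq⁴/S.
1−A = 4 × 5.67×10⁻⁸ × (186)⁴ / 641 = 0.424.

A ≈ 0.58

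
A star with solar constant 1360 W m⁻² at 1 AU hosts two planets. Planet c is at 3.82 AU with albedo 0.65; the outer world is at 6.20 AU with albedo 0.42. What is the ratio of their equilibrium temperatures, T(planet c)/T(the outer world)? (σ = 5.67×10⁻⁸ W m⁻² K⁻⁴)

T_eq = [S₀(1−A)/(4σd²)]^(1/4), so T ∝ (1−A)^(1/4) / √d.
T₁ = [1360×0.35/(4×5.67×10⁻⁸×3.82²)]^(1/4) = 109.51 K.
T₂ = [1360×0.58/(4×5.67×10⁻⁸×6.20²)]^(1/4) = 97.53 K.

T₁/T₂ ≈ 1.123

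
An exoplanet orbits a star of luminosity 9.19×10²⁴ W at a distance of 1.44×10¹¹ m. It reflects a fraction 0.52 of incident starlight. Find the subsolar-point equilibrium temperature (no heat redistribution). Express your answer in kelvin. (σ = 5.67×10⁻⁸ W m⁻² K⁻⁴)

Flux: S = L/(4πd²) = 9.19×10²⁴/(4π×(1.44×10¹¹)²) = 35.3 W m⁻².
At the subsolar point the surface absorbs S(1−A) and emits σT⁴ per unit area — no factor of 4, since only the local patch is in balance.
T = [35.3 × 0.48 / 5.67×10⁻⁸]^(1/4) = (2.99×10⁸)^(1/4) = 131 K.

T_ss ≈ 131 K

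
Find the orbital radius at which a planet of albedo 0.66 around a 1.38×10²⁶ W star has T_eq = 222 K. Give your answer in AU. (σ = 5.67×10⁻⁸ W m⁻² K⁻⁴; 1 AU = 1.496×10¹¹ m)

d ≈ 0.550 AU

From T_eq⁴ = L(1−A)/(16πσd²): d = √[L(1−A)/(16πσT_eq⁴)].
d = √[1.38×10²⁶ × 0.34 / (16π × 5.67×10⁻⁸ × (222)⁴)] = 8.23×10¹⁰ m = 0.550 AU.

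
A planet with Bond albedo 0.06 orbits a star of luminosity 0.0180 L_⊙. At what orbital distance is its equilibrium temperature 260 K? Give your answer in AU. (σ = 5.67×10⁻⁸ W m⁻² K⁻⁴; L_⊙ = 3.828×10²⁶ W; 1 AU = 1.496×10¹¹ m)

d ≈ 0.149 AU

L = 0.0180 × 3.828×10²⁶ = 6.89×10²⁴ W.
From T_eq⁴ = L(1−A)/(16πσd²): d = √[L(1−A)/(16πσT_eq⁴)].
d = √[6.89×10²⁴ × 0.94 / (16π × 5.67×10⁻⁸ × (260)⁴)] = 2.23×10¹⁰ m = 0.149 AU.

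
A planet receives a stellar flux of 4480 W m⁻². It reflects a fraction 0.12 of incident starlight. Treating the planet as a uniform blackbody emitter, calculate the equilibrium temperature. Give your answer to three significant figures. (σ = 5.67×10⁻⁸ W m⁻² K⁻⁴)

T_eq ≈ 363 K

Energy balance: absorbed = emitted ⇒ πR²·S(1−A) = 4πR²·σT_eq⁴, so T_eq⁴ = S(1−A)/(4σ).
T_eq = [4480 × 0.88 / (4 × 5.67×10⁻⁸)]^(1/4) = (1.74×10¹⁰)^(1/4) = 363 K.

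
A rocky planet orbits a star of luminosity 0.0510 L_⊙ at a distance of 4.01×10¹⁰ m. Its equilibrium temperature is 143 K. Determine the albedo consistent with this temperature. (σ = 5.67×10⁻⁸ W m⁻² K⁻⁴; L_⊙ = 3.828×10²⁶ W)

A ≈ 0.90

L = 0.0510 × 3.828×10²⁶ = 1.95×10²⁵ W.
Flux: S = L/(4πd²) = 1.95×10²⁵/(4π×(4.01×10¹⁰)²) = 966 W m⁻².
From T_eq⁴ = S(1−A)/(4σ): 1−A = 4σT_eq⁴/S.
1−A = 4 × 5.67×10⁻⁸ × (143)⁴ / 966 = 0.098.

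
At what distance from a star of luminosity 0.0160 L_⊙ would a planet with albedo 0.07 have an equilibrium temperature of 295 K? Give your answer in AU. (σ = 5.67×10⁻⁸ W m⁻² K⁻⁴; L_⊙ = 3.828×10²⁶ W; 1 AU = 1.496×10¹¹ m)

d ≈ 0.109 AU

L = 0.0160 × 3.828×10²⁶ = 6.12×10²⁴ W.
From T_eq⁴ = L(1−A)/(16πσd²): d = √[L(1−A)/(16πσT_eq⁴)].
d = √[6.12×10²⁴ × 0.93 / (16π × 5.67×10⁻⁸ × (295)⁴)] = 1.62×10¹⁰ m = 0.109 AU.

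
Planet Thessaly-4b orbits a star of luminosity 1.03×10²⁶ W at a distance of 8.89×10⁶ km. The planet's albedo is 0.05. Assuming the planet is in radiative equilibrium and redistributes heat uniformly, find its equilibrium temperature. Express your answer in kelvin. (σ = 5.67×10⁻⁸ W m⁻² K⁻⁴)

d = 8.89×10⁶ km = 8.89×10⁹ m.
Flux: S = L/(4πd²) = 1.03×10²⁶/(4π×(8.89×10⁹)²) = 1.04×10⁵ W m⁻².
Energy balance: absorbed = emitted ⇒ πR²·S(1−A) = 4πR²·σT_eq⁴, so T_eq⁴ = S(1−A)/(4σ).
T_eq = [1.04×10⁵ × 0.95 / (4 × 5.67×10⁻⁸)]^(1/4) = (4.34×10¹¹)^(1/4) = 812 K.

T_eq ≈ 812 K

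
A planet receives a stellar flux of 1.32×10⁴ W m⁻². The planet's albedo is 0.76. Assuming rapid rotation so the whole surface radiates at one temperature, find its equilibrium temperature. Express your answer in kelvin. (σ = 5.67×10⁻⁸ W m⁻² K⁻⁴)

Energy balance: absorbed = emitted ⇒ πR²·S(1−A) = 4πR²·σT_eq⁴, so T_eq⁴ = S(1−A)/(4σ).
T_eq = [1.32×10⁴ × 0.24 / (4 × 5.67×10⁻⁸)]^(1/4) = (1.40×10¹⁰)^(1/4) = 344 K.

T_eq ≈ 344 K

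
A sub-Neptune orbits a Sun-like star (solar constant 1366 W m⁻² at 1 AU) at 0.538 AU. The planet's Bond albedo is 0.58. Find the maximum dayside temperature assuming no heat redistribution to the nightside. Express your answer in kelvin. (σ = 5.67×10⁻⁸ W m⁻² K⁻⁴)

Flux at 0.538 AU: S = 1366/0.538² = 4720 W m⁻².
With no redistribution each surface element balances locally: S(1−A) = σT⁴.
T = [4720 × 0.42 / 5.67×10⁻⁸]^(1/4) = (3.50×10¹⁰)^(1/4) = 432 K.

T_ss ≈ 432 K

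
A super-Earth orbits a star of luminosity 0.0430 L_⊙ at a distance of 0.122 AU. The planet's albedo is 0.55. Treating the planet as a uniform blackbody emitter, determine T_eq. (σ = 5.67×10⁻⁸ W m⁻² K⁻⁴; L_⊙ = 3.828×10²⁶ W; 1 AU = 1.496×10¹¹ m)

T_eq ≈ 297 K

d = 0.122 AU = 1.83×10¹⁰ m.
L = 0.0430 × 3.828×10²⁶ = 1.65×10²⁵ W.
Flux: S = L/(4πd²) = 1.65×10²⁵/(4π×(1.83×10¹⁰)²) = 3930 W m⁻².
Energy balance: absorbed = emitted ⇒ πR²·S(1−A) = 4πR²·σT_eq⁴, so T_eq⁴ = S(1−A)/(4σ).
T_eq = [3930 × 0.45 / (4 × 5.67×10⁻⁸)]^(1/4) = (7.80×10⁹)^(1/4) = 297 K.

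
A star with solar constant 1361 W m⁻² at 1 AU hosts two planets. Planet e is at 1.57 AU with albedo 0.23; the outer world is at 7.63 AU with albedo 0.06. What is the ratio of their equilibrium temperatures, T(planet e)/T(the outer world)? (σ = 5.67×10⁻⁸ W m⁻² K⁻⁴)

T₁/T₂ ≈ 2.097

T_eq = [S₀(1−A)/(4σd²)]^(1/4), so T ∝ (1−A)^(1/4) / √d.
T₁ = [1361×0.77/(4×5.67×10⁻⁸×1.57²)]^(1/4) = 208.08 K.
T₂ = [1361×0.94/(4×5.67×10⁻⁸×7.63²)]^(1/4) = 99.21 K.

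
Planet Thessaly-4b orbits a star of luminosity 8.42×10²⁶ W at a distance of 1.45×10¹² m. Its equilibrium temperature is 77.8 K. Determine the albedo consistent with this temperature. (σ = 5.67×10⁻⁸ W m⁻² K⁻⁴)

A ≈ 0.74

Flux: S = L/(4πd²) = 8.42×10²⁶/(4π×(1.45×10¹²)²) = 31.9 W m⁻².
From T_eq⁴ = S(1−A)/(4σ): 1−A = 4σT_eq⁴/S.
1−A = 4 × 5.67×10⁻⁸ × (77.8)⁴ / 31.9 = 0.261.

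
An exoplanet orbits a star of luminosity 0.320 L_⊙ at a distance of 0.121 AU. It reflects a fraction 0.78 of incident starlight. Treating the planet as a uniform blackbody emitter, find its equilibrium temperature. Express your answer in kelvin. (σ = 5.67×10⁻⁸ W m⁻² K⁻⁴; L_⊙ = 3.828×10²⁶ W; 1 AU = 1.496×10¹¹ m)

T_eq ≈ 412 K

d = 0.121 AU = 1.81×10¹⁰ m.
L = 0.320 × 3.828×10²⁶ = 1.22×10²⁶ W.
Flux: S = L/(4πd²) = 1.22×10²⁶/(4π×(1.81×10¹⁰)²) = 2.97×10⁴ W m⁻².
Energy balance: absorbed = emitted ⇒ πR²·S(1−A) = 4πR²·σT_eq⁴, so T_eq⁴ = S(1−A)/(4σ).
T_eq = [2.97×10⁴ × 0.22 / (4 × 5.67×10⁻⁸)]^(1/4) = (2.89×10¹⁰)^(1/4) = 412 K.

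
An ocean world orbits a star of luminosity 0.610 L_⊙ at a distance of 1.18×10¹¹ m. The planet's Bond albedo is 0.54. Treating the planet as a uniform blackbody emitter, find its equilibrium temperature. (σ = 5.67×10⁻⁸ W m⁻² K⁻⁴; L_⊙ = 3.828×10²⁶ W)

L = 0.610 × 3.828×10²⁶ = 2.34×10²⁶ W.
Flux: S = L/(4πd²) = 2.34×10²⁶/(4π×(1.18×10¹¹)²) = 1330 W m⁻².
Energy balance: absorbed = emitted ⇒ πR²·S(1−A) = 4πR²·σT_eq⁴, so T_eq⁴ = S(1−A)/(4σ).
T_eq = [1330 × 0.46 / (4 × 5.67×10⁻⁸)]^(1/4) = (2.71×10⁹)^(1/4) = 228 K.

T_eq ≈ 228 K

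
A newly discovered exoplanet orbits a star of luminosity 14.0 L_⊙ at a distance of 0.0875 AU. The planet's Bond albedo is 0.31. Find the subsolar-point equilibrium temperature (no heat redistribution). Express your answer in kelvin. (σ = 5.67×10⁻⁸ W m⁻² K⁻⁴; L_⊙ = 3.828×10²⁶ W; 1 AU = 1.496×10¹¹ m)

T_ss ≈ 2350 K

d = 0.0875 AU = 1.31×10¹⁰ m.
L = 14.0 × 3.828×10²⁶ = 5.36×10²⁷ W.
Flux: S = L/(4πd²) = 5.36×10²⁷/(4π×(1.31×10¹⁰)²) = 2.49×10⁶ W m⁻².
At the subsolar point the surface absorbs S(1−A) and emits σT⁴ per unit area — no factor of 4, since only the local patch is in balance.
T = [2.49×10⁶ × 0.69 / 5.67×10⁻⁸]^(1/4) = (3.03×10¹³)^(1/4) = 2350 K.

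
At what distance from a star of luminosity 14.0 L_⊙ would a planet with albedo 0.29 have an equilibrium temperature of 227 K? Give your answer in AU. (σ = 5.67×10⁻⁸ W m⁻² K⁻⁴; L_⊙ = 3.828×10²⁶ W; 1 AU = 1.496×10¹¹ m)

L = 14.0 × 3.828×10²⁶ = 5.36×10²⁷ W.
From T_eq⁴ = L(1−A)/(16πσd²): d = √[L(1−A)/(16πσT_eq⁴)].
d = √[5.36×10²⁷ × 0.71 / (16π × 5.67×10⁻⁸ × (227)⁴)] = 7.09×10¹¹ m = 4.74 AU.

d ≈ 4.74 AU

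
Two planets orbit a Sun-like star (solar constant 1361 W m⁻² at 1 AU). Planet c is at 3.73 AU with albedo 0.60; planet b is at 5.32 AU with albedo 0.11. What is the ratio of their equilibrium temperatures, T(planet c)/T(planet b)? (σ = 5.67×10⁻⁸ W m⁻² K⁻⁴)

T_eq = [S₀(1−A)/(4σd²)]^(1/4), so T ∝ (1−A)^(1/4) / √d.
T₁ = [1361×0.40/(4×5.67×10⁻⁸×3.73²)]^(1/4) = 114.61 K.
T₂ = [1361×0.89/(4×5.67×10⁻⁸×5.32²)]^(1/4) = 117.20 K.

T₁/T₂ ≈ 0.978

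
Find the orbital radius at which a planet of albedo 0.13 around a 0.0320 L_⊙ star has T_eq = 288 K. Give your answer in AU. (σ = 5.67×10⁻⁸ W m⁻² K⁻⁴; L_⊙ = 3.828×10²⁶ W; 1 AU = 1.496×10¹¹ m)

L = 0.0320 × 3.828×10²⁶ = 1.22×10²⁵ W.
From T_eq⁴ = L(1−A)/(16πσd²): d = √[L(1−A)/(16πσT_eq⁴)].
d = √[1.22×10²⁵ × 0.87 / (16π × 5.67×10⁻⁸ × (288)⁴)] = 2.33×10¹⁰ m = 0.156 AU.

d ≈ 0.156 AU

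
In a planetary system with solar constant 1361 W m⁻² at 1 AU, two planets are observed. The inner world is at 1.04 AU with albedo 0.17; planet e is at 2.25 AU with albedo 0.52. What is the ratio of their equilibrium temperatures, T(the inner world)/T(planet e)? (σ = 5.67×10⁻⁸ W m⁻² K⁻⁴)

T_eq = [S₀(1−A)/(4σd²)]^(1/4), so T ∝ (1−A)^(1/4) / √d.
T₁ = [1361×0.83/(4×5.67×10⁻⁸×1.04²)]^(1/4) = 260.50 K.
T₂ = [1361×0.48/(4×5.67×10⁻⁸×2.25²)]^(1/4) = 154.44 K.

T₁/T₂ ≈ 1.687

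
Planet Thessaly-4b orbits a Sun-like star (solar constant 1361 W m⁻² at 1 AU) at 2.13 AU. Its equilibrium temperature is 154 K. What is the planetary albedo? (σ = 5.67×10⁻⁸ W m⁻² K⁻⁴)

Flux at 2.13 AU: S = 1361/2.13² = 300 W m⁻².
From T_eq⁴ = S(1−A)/(4σ): 1−A = 4σT_eq⁴/S.
1−A = 4 × 5.67×10⁻⁸ × (154)⁴ / 300 = 0.425.

A ≈ 0.57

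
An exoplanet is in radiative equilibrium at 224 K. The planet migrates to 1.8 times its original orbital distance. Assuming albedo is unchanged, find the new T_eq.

T_eq ≈ 167 K

T_eq ∝ L^(1/4) · d^(−1/2).
T′ = 224 / 1.8^(1/2) = 167 K.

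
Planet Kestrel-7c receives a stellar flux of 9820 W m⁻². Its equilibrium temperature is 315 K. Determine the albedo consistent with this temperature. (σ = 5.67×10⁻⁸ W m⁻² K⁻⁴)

A ≈ 0.77

From T_eq⁴ = S(1−A)/(4σ): 1−A = 4σT_eq⁴/S.
1−A = 4 × 5.67×10⁻⁸ × (315)⁴ / 9820 = 0.227.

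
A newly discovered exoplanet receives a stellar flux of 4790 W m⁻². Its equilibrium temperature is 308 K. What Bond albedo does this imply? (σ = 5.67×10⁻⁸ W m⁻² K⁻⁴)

From T_eq⁴ = S(1−A)/(4σ): 1−A = 4σT_eq⁴/S.
1−A = 4 × 5.67×10⁻⁸ × (308)⁴ / 4790 = 0.426.

A ≈ 0.57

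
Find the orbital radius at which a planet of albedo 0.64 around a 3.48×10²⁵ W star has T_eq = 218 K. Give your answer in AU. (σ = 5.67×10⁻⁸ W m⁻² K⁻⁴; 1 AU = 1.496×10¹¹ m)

d ≈ 0.295 AU

From T_eq⁴ = L(1−A)/(16πσd²): d = √[L(1−A)/(16πσT_eq⁴)].
d = √[3.48×10²⁵ × 0.36 / (16π × 5.67×10⁻⁸ × (218)⁴)] = 4.41×10¹⁰ m = 0.295 AU.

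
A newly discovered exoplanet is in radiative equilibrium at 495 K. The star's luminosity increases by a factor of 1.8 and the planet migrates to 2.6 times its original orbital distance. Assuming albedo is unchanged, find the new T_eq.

T_eq ∝ L^(1/4) · d^(−1/2).
T′ = 495 × 1.8^(1/4) / 2.6^(1/2) = 356 K.

T_eq ≈ 356 K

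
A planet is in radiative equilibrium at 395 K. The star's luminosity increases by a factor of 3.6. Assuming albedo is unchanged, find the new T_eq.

T_eq ≈ 544 K

T_eq ∝ L^(1/4) · d^(−1/2).
T′ = 395 × 3.6^(1/4) = 544 K.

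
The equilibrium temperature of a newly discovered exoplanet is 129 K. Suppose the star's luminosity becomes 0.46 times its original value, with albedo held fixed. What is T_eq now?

T_eq ∝ L^(1/4) · d^(−1/2).
T′ = 129 × 0.46^(1/4) = 106 K.

T_eq ≈ 106 K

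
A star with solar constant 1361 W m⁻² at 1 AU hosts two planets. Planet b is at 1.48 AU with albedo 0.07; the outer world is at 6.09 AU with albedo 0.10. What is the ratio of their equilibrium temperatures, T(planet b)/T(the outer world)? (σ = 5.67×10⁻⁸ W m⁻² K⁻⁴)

T₁/T₂ ≈ 2.045

T_eq = [S₀(1−A)/(4σd²)]^(1/4), so T ∝ (1−A)^(1/4) / √d.
T₁ = [1361×0.93/(4×5.67×10⁻⁸×1.48²)]^(1/4) = 224.67 K.
T₂ = [1361×0.90/(4×5.67×10⁻⁸×6.09²)]^(1/4) = 109.85 K.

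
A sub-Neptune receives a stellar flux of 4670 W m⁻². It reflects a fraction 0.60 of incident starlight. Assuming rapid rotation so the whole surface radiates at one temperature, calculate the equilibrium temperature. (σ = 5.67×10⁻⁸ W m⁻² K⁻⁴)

T_eq ≈ 301 K

Energy balance: absorbed = emitted ⇒ πR²·S(1−A) = 4πR²·σT_eq⁴, so T_eq⁴ = S(1−A)/(4σ).
T_eq = [4670 × 0.40 / (4 × 5.67×10⁻⁸)]^(1/4) = (8.24×10⁹)^(1/4) = 301 K.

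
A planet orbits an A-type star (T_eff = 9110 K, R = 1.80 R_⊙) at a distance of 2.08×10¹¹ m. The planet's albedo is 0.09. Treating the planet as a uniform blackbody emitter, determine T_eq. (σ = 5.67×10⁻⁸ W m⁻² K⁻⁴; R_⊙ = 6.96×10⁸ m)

T_eq ≈ 488 K

R_⋆ = 1.80 × 6.96×10⁸ = 1.25×10⁹ m.
L = 4πR_⋆²σT_⋆⁴ = 4π(1.25×10⁹)² × 5.67×10⁻⁸ × (9110)⁴ = 7.70×10²⁷ W.
S = L/(4πd²) = 1.42×10⁴ W m⁻².
Energy balance: absorbed = emitted ⇒ πR²·S(1−A) = 4πR²·σT_eq⁴, so T_eq⁴ = S(1−A)/(4σ).
T_eq = [1.42×10⁴ × 0.91 / (4 × 5.67×10⁻⁸)]^(1/4) = (5.68×10¹⁰)^(1/4) = 488 K.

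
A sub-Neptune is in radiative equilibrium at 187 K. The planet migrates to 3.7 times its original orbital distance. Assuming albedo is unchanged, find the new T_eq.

T_eq ≈ 97.2 K

T_eq ∝ L^(1/4) · d^(−1/2).
T′ = 187 / 3.7^(1/2) = 97.2 K.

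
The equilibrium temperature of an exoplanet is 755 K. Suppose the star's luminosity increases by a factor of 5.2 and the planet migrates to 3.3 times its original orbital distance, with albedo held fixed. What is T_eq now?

T_eq ∝ L^(1/4) · d^(−1/2).
T′ = 755 × 5.2^(1/4) / 3.3^(1/2) = 628 K.

T_eq ≈ 628 K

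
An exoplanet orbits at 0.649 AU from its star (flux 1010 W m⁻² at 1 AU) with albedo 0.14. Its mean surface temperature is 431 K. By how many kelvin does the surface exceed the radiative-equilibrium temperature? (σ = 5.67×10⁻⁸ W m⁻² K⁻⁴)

S = 1010/0.649² = 2398 W m⁻².
T_eq = [S(1−A)/(4σ)]^(1/4) = [2398×0.86/(4×5.67×10⁻⁸)]^(1/4) = 308.8 K.
ΔT = T_surf − T_eq = 431 − 308.8.

ΔT ≈ 122.2 K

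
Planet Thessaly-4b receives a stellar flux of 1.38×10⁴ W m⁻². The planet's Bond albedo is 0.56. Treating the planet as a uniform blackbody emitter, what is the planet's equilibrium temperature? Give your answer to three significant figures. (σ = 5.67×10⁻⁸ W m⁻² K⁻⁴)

T_eq ≈ 405 K

Energy balance: absorbed = emitted ⇒ πR²·S(1−A) = 4πR²·σT_eq⁴, so T_eq⁴ = S(1−A)/(4σ).
T_eq = [1.38×10⁴ × 0.44 / (4 × 5.67×10⁻⁸)]^(1/4) = (2.68×10¹⁰)^(1/4) = 405 K.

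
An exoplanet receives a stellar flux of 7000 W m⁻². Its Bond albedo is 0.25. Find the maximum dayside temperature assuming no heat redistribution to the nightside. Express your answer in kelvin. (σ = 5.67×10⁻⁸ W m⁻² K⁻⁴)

With no redistribution each surface element balances locally: S(1−A) = σT⁴.
T = [7000 × 0.75 / 5.67×10⁻⁸]^(1/4) = (9.26×10¹⁰)^(1/4) = 552 K.

T_ss ≈ 552 K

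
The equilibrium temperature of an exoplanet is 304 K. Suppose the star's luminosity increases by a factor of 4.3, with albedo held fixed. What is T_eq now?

T_eq ≈ 438 K

T_eq ∝ L^(1/4) · d^(−1/2).
T′ = 304 × 4.3^(1/4) = 438 K.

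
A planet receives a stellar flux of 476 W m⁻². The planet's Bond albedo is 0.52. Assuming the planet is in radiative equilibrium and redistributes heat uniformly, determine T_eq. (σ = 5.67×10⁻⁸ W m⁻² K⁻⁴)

T_eq ≈ 178 K

Energy balance: absorbed = emitted ⇒ πR²·S(1−A) = 4πR²·σT_eq⁴, so T_eq⁴ = S(1−A)/(4σ).
T_eq = [476 × 0.48 / (4 × 5.67×10⁻⁸)]^(1/4) = (1.01×10⁹)^(1/4) = 178 K.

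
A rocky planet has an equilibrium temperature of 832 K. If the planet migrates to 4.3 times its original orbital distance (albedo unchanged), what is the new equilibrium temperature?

T_eq ≈ 401 K

T_eq ∝ L^(1/4) · d^(−1/2).
T′ = 832 / 4.3^(1/2) = 401 K.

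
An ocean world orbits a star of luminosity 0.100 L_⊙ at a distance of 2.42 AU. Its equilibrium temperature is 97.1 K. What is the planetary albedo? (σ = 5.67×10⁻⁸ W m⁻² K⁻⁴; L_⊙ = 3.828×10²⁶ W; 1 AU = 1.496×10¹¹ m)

d = 2.42 AU = 3.62×10¹¹ m.
L = 0.100 × 3.828×10²⁶ = 3.83×10²⁵ W.
Flux: S = L/(4πd²) = 3.83×10²⁵/(4π×(3.62×10¹¹)²) = 23.2 W m⁻².
From T_eq⁴ = S(1−A)/(4σ): 1−A = 4σT_eq⁴/S.
1−A = 4 × 5.67×10⁻⁸ × (97.1)⁴ / 23.2 = 0.867.

A ≈ 0.13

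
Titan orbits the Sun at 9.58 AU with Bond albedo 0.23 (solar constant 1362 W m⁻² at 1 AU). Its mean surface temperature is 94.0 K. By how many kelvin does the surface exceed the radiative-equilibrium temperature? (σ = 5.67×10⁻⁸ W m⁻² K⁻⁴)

ΔT ≈ 9.7 K

S = 1362/9.58² = 14.84 W m⁻².
T_eq = [S(1−A)/(4σ)]^(1/4) = [14.84×0.77/(4×5.67×10⁻⁸)]^(1/4) = 84.3 K.
ΔT = T_surf − T_eq = 94 − 84.3.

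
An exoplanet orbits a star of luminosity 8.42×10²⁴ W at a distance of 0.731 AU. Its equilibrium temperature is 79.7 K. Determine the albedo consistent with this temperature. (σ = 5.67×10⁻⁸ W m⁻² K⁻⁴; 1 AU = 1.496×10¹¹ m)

A ≈ 0.84

d = 0.731 AU = 1.09×10¹¹ m.
Flux: S = L/(4πd²) = 8.42×10²⁴/(4π×(1.09×10¹¹)²) = 56.0 W m⁻².
From T_eq⁴ = S(1−A)/(4σ): 1−A = 4σT_eq⁴/S.
1−A = 4 × 5.67×10⁻⁸ × (79.7)⁴ / 56.0 = 0.163.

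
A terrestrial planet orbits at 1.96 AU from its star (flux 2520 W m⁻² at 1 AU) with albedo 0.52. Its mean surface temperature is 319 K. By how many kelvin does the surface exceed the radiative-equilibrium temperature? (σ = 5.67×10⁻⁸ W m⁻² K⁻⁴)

ΔT ≈ 126.0 K

S = 2520/1.96² = 656.0 W m⁻².
T_eq = [S(1−A)/(4σ)]^(1/4) = [656.0×0.48/(4×5.67×10⁻⁸)]^(1/4) = 193.0 K.
ΔT = T_surf − T_eq = 319 − 193.0.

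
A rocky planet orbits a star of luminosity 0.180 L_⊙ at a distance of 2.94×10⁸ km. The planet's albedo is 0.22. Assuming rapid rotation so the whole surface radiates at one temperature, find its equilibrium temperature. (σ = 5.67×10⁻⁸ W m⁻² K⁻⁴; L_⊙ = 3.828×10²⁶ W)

T_eq ≈ 122 K

d = 2.94×10⁸ km = 2.94×10¹¹ m.
L = 0.180 × 3.828×10²⁶ = 6.89×10²⁵ W.
Flux: S = L/(4πd²) = 6.89×10²⁵/(4π×(2.94×10¹¹)²) = 63.4 W m⁻².
Energy balance: absorbed = emitted ⇒ πR²·S(1−A) = 4πR²·σT_eq⁴, so T_eq⁴ = S(1−A)/(4σ).
T_eq = [63.4 × 0.78 / (4 × 5.67×10⁻⁸)]^(1/4) = (2.18×10⁸)^(1/4) = 122 K.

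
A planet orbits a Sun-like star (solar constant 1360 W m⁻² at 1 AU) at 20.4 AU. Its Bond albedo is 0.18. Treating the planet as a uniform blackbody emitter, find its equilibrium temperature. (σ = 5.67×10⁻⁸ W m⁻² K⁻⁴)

T_eq ≈ 58.6 K

Flux at 20.4 AU: S = 1360/20.4² = 3.27 W m⁻².
Energy balance: absorbed = emitted ⇒ πR²·S(1−A) = 4πR²·σT_eq⁴, so T_eq⁴ = S(1−A)/(4σ).
T_eq = [3.27 × 0.82 / (4 × 5.67×10⁻⁸)]^(1/4) = (1.18×10⁷)^(1/4) = 58.6 K.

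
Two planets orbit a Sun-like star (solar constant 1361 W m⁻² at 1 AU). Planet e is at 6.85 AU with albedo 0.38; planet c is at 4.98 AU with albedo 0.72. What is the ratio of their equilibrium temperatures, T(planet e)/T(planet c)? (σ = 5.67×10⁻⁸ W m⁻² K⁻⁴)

T₁/T₂ ≈ 1.040

T_eq = [S₀(1−A)/(4σd²)]^(1/4), so T ∝ (1−A)^(1/4) / √d.
T₁ = [1361×0.62/(4×5.67×10⁻⁸×6.85²)]^(1/4) = 94.36 K.
T₂ = [1361×0.28/(4×5.67×10⁻⁸×4.98²)]^(1/4) = 90.73 K.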